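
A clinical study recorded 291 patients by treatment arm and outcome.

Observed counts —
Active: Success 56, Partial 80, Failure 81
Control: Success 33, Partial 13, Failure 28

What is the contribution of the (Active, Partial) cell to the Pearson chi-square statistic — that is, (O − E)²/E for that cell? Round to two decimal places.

Row total (Active) = 217; column total (Partial) = 93; N = 291.
Expected count E = 217 × 93 / 291 = 69.351.
Contribution = (O − E)²/E = (80 − 69.351)² / 69.351 = 1.64.

1.64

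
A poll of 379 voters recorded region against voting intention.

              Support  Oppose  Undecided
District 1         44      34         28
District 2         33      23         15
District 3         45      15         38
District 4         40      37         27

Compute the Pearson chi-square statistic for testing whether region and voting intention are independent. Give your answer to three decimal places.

Row totals: 106, 71, 98, 104. Column totals: 162, 109, 108. Grand total N = 379.
Expected counts (row total × column total / N):
  District 1, Support: 106×162/379 = 45.3087
  District 1, Oppose: 106×109/379 = 30.4855
  District 1, Undecided: 106×108/379 = 30.2058
  District 2, Support: 71×162/379 = 30.3483
  District 2, Oppose: 71×109/379 = 20.4195
  District 2, Undecided: 71×108/379 = 20.2322
  District 3, Support: 98×162/379 = 41.8892
  District 3, Oppose: 98×109/379 = 28.1847
  District 3, Undecided: 98×108/379 = 27.9261
  District 4, Support: 104×162/379 = 44.4538
  District 4, Oppose: 104×109/379 = 29.9103
  District 4, Undecided: 104×108/379 = 29.6359
Contributions (O − E)²/E:
  (44 − 45.3087)²/45.3087 = 0.0378
  (34 − 30.4855)²/30.4855 = 0.4052
  (28 − 30.2058)²/30.2058 = 0.1611
  (33 − 30.3483)²/30.3483 = 0.2317
  (23 − 20.4195)²/20.4195 = 0.3261
  (15 − 20.2322)²/20.2322 = 1.3531
  (45 − 41.8892)²/41.8892 = 0.2310
  (15 − 28.1847)²/28.1847 = 6.1678
  (38 − 27.9261)²/27.9261 = 3.6340
  (40 − 44.4538)²/44.4538 = 0.4462
  (37 − 29.9103)²/29.9103 = 1.6805
  (27 − 29.6359)²/29.6359 = 0.2344
χ² = 0.0378 + 0.4052 + 0.1611 + 0.2317 + 0.3261 + 1.3531 + 0.2310 + 6.1678 + 3.6340 + 0.4462 + 1.6805 + 0.2344 = 14.909

14.909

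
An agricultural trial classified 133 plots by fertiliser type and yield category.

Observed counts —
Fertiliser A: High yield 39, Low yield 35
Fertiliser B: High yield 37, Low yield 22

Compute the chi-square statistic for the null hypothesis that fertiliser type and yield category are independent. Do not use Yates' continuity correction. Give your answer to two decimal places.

Row totals: 74, 59. Column totals: 76, 57. Grand total N = 133.
Expected counts (row total × column total / N):
  Fertiliser A, High yield: 74×76/133 = 42.286
  Fertiliser A, Low yield: 74×57/133 = 31.714
  Fertiliser B, High yield: 59×76/133 = 33.714
  Fertiliser B, Low yield: 59×57/133 = 25.286
Contributions (O − E)²/E:
  (39 − 42.286)²/42.286 = 0.2554
  (35 − 31.714)²/31.714 = 0.3405
  (37 − 33.714)²/33.714 = 0.3203
  (22 − 25.286)²/25.286 = 0.4270
χ² = 0.2554 + 0.3405 + 0.3203 + 0.4270 = 1.34

1.34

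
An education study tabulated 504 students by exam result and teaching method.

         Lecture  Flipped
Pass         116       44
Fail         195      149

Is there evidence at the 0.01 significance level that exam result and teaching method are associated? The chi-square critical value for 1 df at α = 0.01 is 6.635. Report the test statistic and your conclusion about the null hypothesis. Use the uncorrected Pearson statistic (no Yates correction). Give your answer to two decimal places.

Row totals: 160, 344. Column totals: 311, 193. Grand total N = 504.
Expected counts (row total × column total / N):
  Pass, Lecture: 160×311/504 = 98.730
  Pass, Flipped: 160×193/504 = 61.270
  Fail, Lecture: 344×311/504 = 212.270
  Fail, Flipped: 344×193/504 = 131.730
Contributions (O − E)²/E:
  (116 − 98.730)²/98.730 = 3.0209
  (44 − 61.270)²/61.270 = 4.8678
  (195 − 212.270)²/212.270 = 1.4051
  (149 − 131.730)²/131.730 = 2.2641
χ² = 3.0209 + 4.8678 + 1.4051 + 2.2641 = 11.56
df = (2−1)(2−1) = 1. Since 11.56 > 6.635, reject the null hypothesis of independence at α = 0.01.

11.56; reject H₀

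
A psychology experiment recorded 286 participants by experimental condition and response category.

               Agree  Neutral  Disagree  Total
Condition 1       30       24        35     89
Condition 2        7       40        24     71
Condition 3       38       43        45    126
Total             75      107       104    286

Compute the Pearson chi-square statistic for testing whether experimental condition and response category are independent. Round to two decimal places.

20.01

Grand total N = 286.
Expected counts (row total × column total / N):
  Condition 1, Agree: 89×75/286 = 23.339
  Condition 1, Neutral: 89×107/286 = 33.297
  Condition 1, Disagree: 89×104/286 = 32.364
  Condition 2, Agree: 71×75/286 = 18.619
  Condition 2, Neutral: 71×107/286 = 26.563
  Condition 2, Disagree: 71×104/286 = 25.818
  Condition 3, Agree: 126×75/286 = 33.042
  Condition 3, Neutral: 126×107/286 = 47.140
  Condition 3, Disagree: 126×104/286 = 45.818
Contributions (O − E)²/E:
  (30 − 23.339)²/23.339 = 1.9011
  (24 − 33.297)²/33.297 = 2.5959
  (35 − 32.364)²/32.364 = 0.2147
  (7 − 18.619)²/18.619 = 7.2507
  (40 − 26.563)²/26.563 = 6.7972
  (24 − 25.818)²/25.818 = 0.1280
  (38 − 33.042)²/33.042 = 0.7440
  (43 − 47.140)²/47.140 = 0.3636
  (45 − 45.818)²/45.818 = 0.0146
χ² = 1.9011 + 2.5959 + 0.2147 + 7.2507 + 6.7972 + 0.1280 + 0.7440 + 0.3636 + 0.0146 = 20.01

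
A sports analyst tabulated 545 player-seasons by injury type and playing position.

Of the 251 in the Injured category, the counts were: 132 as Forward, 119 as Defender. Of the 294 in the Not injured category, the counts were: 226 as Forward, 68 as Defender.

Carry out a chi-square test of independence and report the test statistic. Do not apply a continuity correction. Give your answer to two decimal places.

35.42

Row totals: 251, 294. Column totals: 358, 187. Grand total N = 545.
Expected counts (row total × column total / N):
  Injured, Forward: 251×358/545 = 164.877
  Injured, Defender: 251×187/545 = 86.123
  Not injured, Forward: 294×358/545 = 193.123
  Not injured, Defender: 294×187/545 = 100.877
Contributions (O − E)²/E:
  (132 − 164.877)²/164.877 = 6.5558
  (119 − 86.123)²/86.123 = 12.5506
  (226 − 193.123)²/193.123 = 5.5969
  (68 − 100.877)²/100.877 = 10.7150
χ² = 6.5558 + 12.5506 + 5.5969 + 10.7150 = 35.42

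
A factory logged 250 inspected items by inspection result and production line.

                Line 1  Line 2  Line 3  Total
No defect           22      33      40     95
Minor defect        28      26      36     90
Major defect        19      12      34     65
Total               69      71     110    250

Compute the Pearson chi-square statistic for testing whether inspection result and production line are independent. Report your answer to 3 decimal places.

6.180

Grand total N = 250.
Expected counts (row total × column total / N):
  No defect, Line 1: 95×69/250 = 26.2200
  No defect, Line 2: 95×71/250 = 26.9800
  No defect, Line 3: 95×110/250 = 41.8000
  Minor defect, Line 1: 90×69/250 = 24.8400
  Minor defect, Line 2: 90×71/250 = 25.5600
  Minor defect, Line 3: 90×110/250 = 39.6000
  Major defect, Line 1: 65×69/250 = 17.9400
  Major defect, Line 2: 65×71/250 = 18.4600
  Major defect, Line 3: 65×110/250 = 28.6000
Contributions (O − E)²/E:
  (22 − 26.2200)²/26.2200 = 0.6792
  (33 − 26.9800)²/26.9800 = 1.3432
  (40 − 41.8000)²/41.8000 = 0.0775
  (28 − 24.8400)²/24.8400 = 0.4020
  (26 − 25.5600)²/25.5600 = 0.0076
  (36 − 39.6000)²/39.6000 = 0.3273
  (19 − 17.9400)²/17.9400 = 0.0626
  (12 − 18.4600)²/18.4600 = 2.2607
  (34 − 28.6000)²/28.6000 = 1.0196
χ² = 0.6792 + 1.3432 + 0.0775 + 0.4020 + 0.0076 + 0.3273 + 0.0626 + 2.2607 + 1.0196 = 6.180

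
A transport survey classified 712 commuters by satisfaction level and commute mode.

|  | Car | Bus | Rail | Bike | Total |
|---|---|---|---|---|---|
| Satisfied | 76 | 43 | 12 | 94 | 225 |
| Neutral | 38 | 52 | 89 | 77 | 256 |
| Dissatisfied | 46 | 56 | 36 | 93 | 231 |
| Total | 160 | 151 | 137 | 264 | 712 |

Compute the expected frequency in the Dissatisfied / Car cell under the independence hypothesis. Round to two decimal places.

Row total (Dissatisfied) = 231; column total (Car) = 160; grand total N = 712.
Expected count = (row total × column total) / N = 231 × 160 / 712 = 51.91.

51.91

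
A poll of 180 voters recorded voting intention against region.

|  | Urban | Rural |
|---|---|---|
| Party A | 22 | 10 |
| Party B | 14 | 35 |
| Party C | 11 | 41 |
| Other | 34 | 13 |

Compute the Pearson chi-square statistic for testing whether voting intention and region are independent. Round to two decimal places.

Row totals: 32, 49, 52, 47. Column totals: 81, 99. Grand total N = 180.
Expected counts (row total × column total / N):
  Party A, Urban: 32×81/180 = 14.400
  Party A, Rural: 32×99/180 = 17.600
  Party B, Urban: 49×81/180 = 22.050
  Party B, Rural: 49×99/180 = 26.950
  Party C, Urban: 52×81/180 = 23.400
  Party C, Rural: 52×99/180 = 28.600
  Other, Urban: 47×81/180 = 21.150
  Other, Rural: 47×99/180 = 25.850
Contributions (O − E)²/E:
  (22 − 14.400)²/14.400 = 4.0111
  (10 − 17.600)²/17.600 = 3.2818
  (14 − 22.050)²/22.050 = 2.9389
  (35 − 26.950)²/26.950 = 2.4045
  (11 − 23.400)²/23.400 = 6.5709
  (41 − 28.600)²/28.600 = 5.3762
  (34 − 21.150)²/21.150 = 7.8072
  (13 − 25.850)²/25.850 = 6.3877
χ² = 4.0111 + 3.2818 + 2.9389 + 2.4045 + 6.5709 + 5.3762 + 7.8072 + 6.3877 = 38.78

38.78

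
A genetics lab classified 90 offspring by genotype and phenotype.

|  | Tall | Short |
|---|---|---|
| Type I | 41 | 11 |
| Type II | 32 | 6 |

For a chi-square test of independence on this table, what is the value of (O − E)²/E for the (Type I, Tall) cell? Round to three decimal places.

Row total (Type I) = 52; column total (Tall) = 73; N = 90.
Expected count E = 52 × 73 / 90 = 42.1778.
Contribution = (O − E)²/E = (41 − 42.1778)² / 42.1778 = 0.033.

0.033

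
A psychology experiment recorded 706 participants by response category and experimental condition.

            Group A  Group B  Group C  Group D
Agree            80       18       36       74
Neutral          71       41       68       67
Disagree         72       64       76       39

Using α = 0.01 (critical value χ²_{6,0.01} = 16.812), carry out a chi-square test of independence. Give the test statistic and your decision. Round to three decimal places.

49.518; reject H₀

Row totals: 208, 247, 251. Column totals: 223, 123, 180, 180. Grand total N = 706.
Expected counts (row total × column total / N):
  Agree, Group A: 208×223/706 = 65.69972
  Agree, Group B: 208×123/706 = 36.23796
  Agree, Group C: 208×180/706 = 53.03116
  Agree, Group D: 208×180/706 = 53.03116
  Neutral, Group A: 247×223/706 = 78.01841
  Neutral, Group B: 247×123/706 = 43.03258
  Neutral, Group C: 247×180/706 = 62.97450
  Neutral, Group D: 247×180/706 = 62.97450
  Disagree, Group A: 251×223/706 = 79.28187
  Disagree, Group B: 251×123/706 = 43.72946
  Disagree, Group C: 251×180/706 = 63.99433
  Disagree, Group D: 251×180/706 = 63.99433
Contributions (O − E)²/E:
  (80 − 65.69972)²/65.69972 = 3.1126
  (18 − 36.23796)²/36.23796 = 9.1789
  (36 − 53.03116)²/53.03116 = 5.4696
  (74 − 53.03116)²/53.03116 = 8.2912
  (71 − 78.01841)²/78.01841 = 0.6314
  (41 − 43.03258)²/43.03258 = 0.0960
  (68 − 62.97450)²/62.97450 = 0.4010
  (67 − 62.97450)²/62.97450 = 0.2573
  (72 − 79.28187)²/79.28187 = 0.6688
  (64 − 43.72946)²/43.72946 = 9.3963
  (76 − 63.99433)²/63.99433 = 2.2523
  (39 − 63.99433)²/63.99433 = 9.7621
χ² = 3.1126 + 9.1789 + 5.4696 + 8.2912 + 0.6314 + 0.0960 + 0.4010 + 0.2573 + 0.6688 + 9.3963 + 2.2523 + 9.7621 = 49.518
df = (3−1)(4−1) = 6. Since 49.518 > 16.812, reject the null hypothesis of independence at α = 0.01.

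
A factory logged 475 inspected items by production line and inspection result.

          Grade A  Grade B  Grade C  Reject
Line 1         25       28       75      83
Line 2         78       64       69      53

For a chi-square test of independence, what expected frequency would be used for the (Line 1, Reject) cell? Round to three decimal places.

60.413

Row total (Line 1) = 211; column total (Reject) = 136; grand total N = 475.
Expected count = (row total × column total) / N = 211 × 136 / 475 = 60.413.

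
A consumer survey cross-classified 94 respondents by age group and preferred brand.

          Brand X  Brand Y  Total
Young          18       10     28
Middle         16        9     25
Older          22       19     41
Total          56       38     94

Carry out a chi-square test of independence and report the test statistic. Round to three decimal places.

1.057

Grand total N = 94.
Expected counts (row total × column total / N):
  Young, Brand X: 28×56/94 = 16.6809
  Young, Brand Y: 28×38/94 = 11.3191
  Middle, Brand X: 25×56/94 = 14.8936
  Middle, Brand Y: 25×38/94 = 10.1064
  Older, Brand X: 41×56/94 = 24.4255
  Older, Brand Y: 41×38/94 = 16.5745
Contributions (O − E)²/E:
  (18 − 16.6809)²/16.6809 = 0.1043
  (10 − 11.3191)²/11.3191 = 0.1537
  (16 − 14.8936)²/14.8936 = 0.0822
  (9 − 10.1064)²/10.1064 = 0.1211
  (22 − 24.4255)²/24.4255 = 0.2409
  (19 − 16.5745)²/16.5745 = 0.3549
χ² = 0.1043 + 0.1537 + 0.0822 + 0.1211 + 0.2409 + 0.3549 = 1.057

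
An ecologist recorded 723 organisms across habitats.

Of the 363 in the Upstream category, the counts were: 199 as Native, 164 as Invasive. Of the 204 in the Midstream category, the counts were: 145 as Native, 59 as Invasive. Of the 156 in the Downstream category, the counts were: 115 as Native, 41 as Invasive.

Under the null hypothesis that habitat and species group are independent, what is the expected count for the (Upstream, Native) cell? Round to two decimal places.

230.45

Row total (Upstream) = 363; column total (Native) = 459; grand total N = 723.
Expected count = (row total × column total) / N = 363 × 459 / 723 = 230.45.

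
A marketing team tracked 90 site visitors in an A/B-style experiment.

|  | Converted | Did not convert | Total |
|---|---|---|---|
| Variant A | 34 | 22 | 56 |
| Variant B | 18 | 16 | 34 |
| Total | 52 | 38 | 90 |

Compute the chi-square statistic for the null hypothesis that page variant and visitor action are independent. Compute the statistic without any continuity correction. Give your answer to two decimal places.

Grand total N = 90.
Expected counts (row total × column total / N):
  Variant A, Converted: 56×52/90 = 32.356
  Variant A, Did not convert: 56×38/90 = 23.644
  Variant B, Converted: 34×52/90 = 19.644
  Variant B, Did not convert: 34×38/90 = 14.356
Contributions (O − E)²/E:
  (34 − 32.356)²/32.356 = 0.0835
  (22 − 23.644)²/23.644 = 0.1143
  (18 − 19.644)²/19.644 = 0.1376
  (16 − 14.356)²/14.356 = 0.1883
χ² = 0.0835 + 0.1143 + 0.1376 + 0.1883 = 0.52

0.52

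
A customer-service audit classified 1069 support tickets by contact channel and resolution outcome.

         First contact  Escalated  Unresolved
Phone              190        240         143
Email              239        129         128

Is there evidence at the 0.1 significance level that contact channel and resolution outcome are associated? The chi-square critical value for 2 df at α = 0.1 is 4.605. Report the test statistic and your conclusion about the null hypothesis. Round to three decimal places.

Row totals: 573, 496. Column totals: 429, 369, 271. Grand total N = 1069.
Expected counts (row total × column total / N):
  Phone, First contact: 573×429/1069 = 229.9504
  Phone, Escalated: 573×369/1069 = 197.7895
  Phone, Unresolved: 573×271/1069 = 145.2601
  Email, First contact: 496×429/1069 = 199.0496
  Email, Escalated: 496×369/1069 = 171.2105
  Email, Unresolved: 496×271/1069 = 125.7399
Contributions (O − E)²/E:
  (190 − 229.9504)²/229.9504 = 6.9408
  (240 − 197.7895)²/197.7895 = 9.0082
  (143 − 145.2601)²/145.2601 = 0.0352
  (239 − 199.0496)²/199.0496 = 8.0183
  (129 − 171.2105)²/171.2105 = 10.4066
  (128 − 125.7399)²/125.7399 = 0.0406
χ² = 6.9408 + 9.0082 + 0.0352 + 8.0183 + 10.4066 + 0.0406 = 34.450
df = (2−1)(3−1) = 2. Since 34.450 > 4.605, reject the null hypothesis of independence at α = 0.1.

34.450; reject H₀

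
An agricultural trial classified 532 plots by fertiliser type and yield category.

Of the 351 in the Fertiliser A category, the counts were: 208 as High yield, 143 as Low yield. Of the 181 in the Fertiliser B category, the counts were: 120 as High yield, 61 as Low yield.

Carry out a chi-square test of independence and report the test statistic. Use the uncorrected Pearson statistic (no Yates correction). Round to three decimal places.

2.503

Row totals: 351, 181. Column totals: 328, 204. Grand total N = 532.
Expected counts (row total × column total / N):
  Fertiliser A, High yield: 351×328/532 = 216.4060
  Fertiliser A, Low yield: 351×204/532 = 134.5940
  Fertiliser B, High yield: 181×328/532 = 111.5940
  Fertiliser B, Low yield: 181×204/532 = 69.4060
Contributions (O − E)²/E:
  (208 − 216.4060)²/216.4060 = 0.3265
  (143 − 134.5940)²/134.5940 = 0.5250
  (120 − 111.5940)²/111.5940 = 0.6332
  (61 − 69.4060)²/69.4060 = 1.0181
χ² = 0.3265 + 0.5250 + 0.6332 + 1.0181 = 2.503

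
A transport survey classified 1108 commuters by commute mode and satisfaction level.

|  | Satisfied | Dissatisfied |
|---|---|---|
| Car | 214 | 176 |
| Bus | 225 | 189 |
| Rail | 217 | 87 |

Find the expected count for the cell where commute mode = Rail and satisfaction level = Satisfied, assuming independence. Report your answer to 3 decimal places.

179.986

Row total (Rail) = 304; column total (Satisfied) = 656; grand total N = 1108.
Expected count = (row total × column total) / N = 304 × 656 / 1108 = 179.986.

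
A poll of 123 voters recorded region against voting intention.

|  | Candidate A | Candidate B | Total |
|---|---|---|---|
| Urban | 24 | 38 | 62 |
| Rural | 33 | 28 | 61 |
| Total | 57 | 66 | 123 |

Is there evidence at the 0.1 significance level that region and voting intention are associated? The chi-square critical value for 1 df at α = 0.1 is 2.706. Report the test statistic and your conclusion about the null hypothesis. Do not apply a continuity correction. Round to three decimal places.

2.928; reject H₀

Grand total N = 123.
Expected counts (row total × column total / N):
  Urban, Candidate A: 62×57/123 = 28.7317
  Urban, Candidate B: 62×66/123 = 33.2683
  Rural, Candidate A: 61×57/123 = 28.2683
  Rural, Candidate B: 61×66/123 = 32.7317
Contributions (O − E)²/E:
  (24 − 28.7317)²/28.7317 = 0.7792
  (38 − 33.2683)²/33.2683 = 0.6730
  (33 − 28.2683)²/28.2683 = 0.7920
  (28 − 32.7317)²/32.7317 = 0.6840
χ² = 0.7792 + 0.6730 + 0.7920 + 0.6840 = 2.928
df = (2−1)(2−1) = 1. Since 2.928 > 2.706, reject the null hypothesis of independence at α = 0.1.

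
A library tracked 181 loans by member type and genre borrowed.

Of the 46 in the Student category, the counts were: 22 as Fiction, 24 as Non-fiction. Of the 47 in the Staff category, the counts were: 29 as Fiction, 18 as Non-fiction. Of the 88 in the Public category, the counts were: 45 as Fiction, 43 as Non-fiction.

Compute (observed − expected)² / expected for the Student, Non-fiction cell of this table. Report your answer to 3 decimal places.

Row total (Student) = 46; column total (Non-fiction) = 85; N = 181.
Expected count E = 46 × 85 / 181 = 21.6022.
Contribution = (O − E)²/E = (24 − 21.6022)² / 21.6022 = 0.266.

0.266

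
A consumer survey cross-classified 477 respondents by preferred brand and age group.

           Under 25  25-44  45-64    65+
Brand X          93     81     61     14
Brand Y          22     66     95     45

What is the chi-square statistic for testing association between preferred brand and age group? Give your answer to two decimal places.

68.27

Row totals: 249, 228. Column totals: 115, 147, 156, 59. Grand total N = 477.
Expected counts (row total × column total / N):
  Brand X, Under 25: 249×115/477 = 60.031
  Brand X, 25-44: 249×147/477 = 76.736
  Brand X, 45-64: 249×156/477 = 81.434
  Brand X, 65+: 249×59/477 = 30.799
  Brand Y, Under 25: 228×115/477 = 54.969
  Brand Y, 25-44: 228×147/477 = 70.264
  Brand Y, 45-64: 228×156/477 = 74.566
  Brand Y, 65+: 228×59/477 = 28.201
Contributions (O − E)²/E:
  (93 − 60.031)²/60.031 = 18.1066
  (81 − 76.736)²/76.736 = 0.2369
  (61 − 81.434)²/81.434 = 5.1274
  (14 − 30.799)²/30.799 = 9.1628
  (22 − 54.969)²/54.969 = 19.7740
  (66 − 70.264)²/70.264 = 0.2588
  (95 − 74.566)²/74.566 = 5.5997
  (45 − 28.201)²/28.201 = 10.0070
χ² = 18.1066 + 0.2369 + 5.1274 + 9.1628 + 19.7740 + 0.2588 + 5.5997 + 10.0070 = 68.27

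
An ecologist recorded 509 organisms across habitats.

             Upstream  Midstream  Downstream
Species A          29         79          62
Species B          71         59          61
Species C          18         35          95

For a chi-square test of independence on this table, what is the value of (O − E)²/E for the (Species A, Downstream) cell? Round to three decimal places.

1.605

Row total (Species A) = 170; column total (Downstream) = 218; N = 509.
Expected count E = 170 × 218 / 509 = 72.80943.
Contribution = (O − E)²/E = (62 − 72.80943)² / 72.80943 = 1.605.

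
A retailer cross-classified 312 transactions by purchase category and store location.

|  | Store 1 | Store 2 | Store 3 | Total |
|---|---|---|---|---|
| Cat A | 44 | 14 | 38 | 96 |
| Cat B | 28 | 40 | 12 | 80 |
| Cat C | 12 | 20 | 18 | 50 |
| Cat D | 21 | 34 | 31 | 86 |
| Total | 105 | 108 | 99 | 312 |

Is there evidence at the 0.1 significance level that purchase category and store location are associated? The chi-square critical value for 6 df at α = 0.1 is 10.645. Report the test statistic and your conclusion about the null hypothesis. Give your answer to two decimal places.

Grand total N = 312.
Expected counts (row total × column total / N):
  Cat A, Store 1: 96×105/312 = 32.308
  Cat A, Store 2: 96×108/312 = 33.231
  Cat A, Store 3: 96×99/312 = 30.462
  Cat B, Store 1: 80×105/312 = 26.923
  Cat B, Store 2: 80×108/312 = 27.692
  Cat B, Store 3: 80×99/312 = 25.385
  Cat C, Store 1: 50×105/312 = 16.827
  Cat C, Store 2: 50×108/312 = 17.308
  Cat C, Store 3: 50×99/312 = 15.865
  Cat D, Store 1: 86×105/312 = 28.942
  Cat D, Store 2: 86×108/312 = 29.769
  Cat D, Store 3: 86×99/312 = 27.288
Contributions (O − E)²/E:
  (44 − 32.308)²/32.308 = 4.2312
  (14 − 33.231)²/33.231 = 11.1291
  (38 − 30.462)²/30.462 = 1.8653
  (28 − 26.923)²/26.923 = 0.0431
  (40 − 27.692)²/27.692 = 5.4704
  (12 − 25.385)²/25.385 = 7.0576
  (12 − 16.827)²/16.827 = 1.3847
  (20 − 17.308)²/17.308 = 0.4187
  (18 − 15.865)²/15.865 = 0.2873
  (21 − 28.942)²/28.942 = 2.1794
  (34 − 29.769)²/29.769 = 0.6013
  (31 − 27.288)²/27.288 = 0.5049
χ² = 4.2312 + 11.1291 + 1.8653 + 0.0431 + 5.4704 + 7.0576 + 1.3847 + 0.4187 + 0.2873 + 2.1794 + 0.6013 + 0.5049 = 35.17
df = (4−1)(3−1) = 6. Since 35.17 > 10.645, reject the null hypothesis of independence at α = 0.1.

35.17; reject H₀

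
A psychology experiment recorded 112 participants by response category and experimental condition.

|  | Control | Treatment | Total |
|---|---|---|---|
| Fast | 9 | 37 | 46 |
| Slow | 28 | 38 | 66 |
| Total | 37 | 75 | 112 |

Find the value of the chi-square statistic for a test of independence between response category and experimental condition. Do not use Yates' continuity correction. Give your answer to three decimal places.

6.403

Grand total N = 112.
Expected counts (row total × column total / N):
  Fast, Control: 46×37/112 = 15.1964
  Fast, Treatment: 46×75/112 = 30.8036
  Slow, Control: 66×37/112 = 21.8036
  Slow, Treatment: 66×75/112 = 44.1964
Contributions (O − E)²/E:
  (9 − 15.1964)²/15.1964 = 2.5266
  (37 − 30.8036)²/30.8036 = 1.2465
  (28 − 21.8036)²/21.8036 = 1.7610
  (38 − 44.1964)²/44.1964 = 0.8687
χ² = 2.5266 + 1.2465 + 1.7610 + 0.8687 = 6.403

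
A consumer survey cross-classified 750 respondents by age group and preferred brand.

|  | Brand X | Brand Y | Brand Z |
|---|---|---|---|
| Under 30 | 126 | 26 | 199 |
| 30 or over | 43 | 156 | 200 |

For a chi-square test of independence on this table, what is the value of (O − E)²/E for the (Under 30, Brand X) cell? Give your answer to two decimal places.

27.82

Row total (Under 30) = 351; column total (Brand X) = 169; N = 750.
Expected count E = 351 × 169 / 750 = 79.092.
Contribution = (O − E)²/E = (126 − 79.092)² / 79.092 = 27.82.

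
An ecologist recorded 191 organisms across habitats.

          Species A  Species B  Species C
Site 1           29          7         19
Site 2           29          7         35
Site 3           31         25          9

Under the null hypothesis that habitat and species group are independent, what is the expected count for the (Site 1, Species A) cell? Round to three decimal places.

25.628

Row total (Site 1) = 55; column total (Species A) = 89; grand total N = 191.
Expected count = (row total × column total) / N = 55 × 89 / 191 = 25.628.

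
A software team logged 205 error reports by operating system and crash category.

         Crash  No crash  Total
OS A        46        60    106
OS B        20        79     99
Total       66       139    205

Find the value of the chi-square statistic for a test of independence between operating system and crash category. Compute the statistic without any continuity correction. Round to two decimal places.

12.62

Grand total N = 205.
Expected counts (row total × column total / N):
  OS A, Crash: 106×66/205 = 34.1268
  OS A, No crash: 106×139/205 = 71.8732
  OS B, Crash: 99×66/205 = 31.8732
  OS B, No crash: 99×139/205 = 67.1268
Contributions (O − E)²/E:
  (46 − 34.1268)²/34.1268 = 4.1309
  (60 − 71.8732)²/71.8732 = 1.9614
  (20 − 31.8732)²/31.8732 = 4.4229
  (79 − 67.1268)²/67.1268 = 2.1001
χ² = 4.1309 + 1.9614 + 4.4229 + 2.1001 = 12.62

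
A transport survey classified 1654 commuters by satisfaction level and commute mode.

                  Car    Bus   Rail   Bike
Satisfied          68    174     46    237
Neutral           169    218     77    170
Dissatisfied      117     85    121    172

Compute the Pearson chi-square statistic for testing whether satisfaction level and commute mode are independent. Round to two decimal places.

Row totals: 525, 634, 495. Column totals: 354, 477, 244, 579. Grand total N = 1654.
Expected counts (row total × column total / N):
  Satisfied, Car: 525×354/1654 = 112.364
  Satisfied, Bus: 525×477/1654 = 151.406
  Satisfied, Rail: 525×244/1654 = 77.449
  Satisfied, Bike: 525×579/1654 = 183.782
  Neutral, Car: 634×354/1654 = 135.693
  Neutral, Bus: 634×477/1654 = 182.840
  Neutral, Rail: 634×244/1654 = 93.528
  Neutral, Bike: 634×579/1654 = 221.938
  Dissatisfied, Car: 495×354/1654 = 105.943
  Dissatisfied, Bus: 495×477/1654 = 142.754
  Dissatisfied, Rail: 495×244/1654 = 73.023
  Dissatisfied, Bike: 495×579/1654 = 173.280
Contributions (O − E)²/E:
  (68 − 112.364)²/112.364 = 17.5160
  (174 − 151.406)²/151.406 = 3.3717
  (46 − 77.449)²/77.449 = 12.7702
  (237 − 183.782)²/183.782 = 15.4104
  (169 − 135.693)²/135.693 = 8.1755
  (218 − 182.840)²/182.840 = 6.7612
  (77 − 93.528)²/93.528 = 2.9208
  (170 − 221.938)²/221.938 = 12.1545
  (117 − 105.943)²/105.943 = 1.1540
  (85 − 142.754)²/142.754 = 23.3655
  (121 − 73.023)²/73.023 = 31.5215
  (172 − 173.280)²/173.280 = 0.0095
χ² = 17.5160 + 3.3717 + 12.7702 + 15.4104 + 8.1755 + 6.7612 + 2.9208 + 12.1545 + 1.1540 + 23.3655 + 31.5215 + 0.0095 = 135.13

135.13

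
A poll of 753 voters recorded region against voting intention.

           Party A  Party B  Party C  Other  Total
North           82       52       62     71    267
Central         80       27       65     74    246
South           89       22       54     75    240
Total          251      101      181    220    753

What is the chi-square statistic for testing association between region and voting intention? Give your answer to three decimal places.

15.169

Grand total N = 753.
Expected counts (row total × column total / N):
  North, Party A: 267×251/753 = 89.0000
  North, Party B: 267×101/753 = 35.8127
  North, Party C: 267×181/753 = 64.1793
  North, Other: 267×220/753 = 78.0080
  Central, Party A: 246×251/753 = 82.0000
  Central, Party B: 246×101/753 = 32.9960
  Central, Party C: 246×181/753 = 59.1315
  Central, Other: 246×220/753 = 71.8725
  South, Party A: 240×251/753 = 80.0000
  South, Party B: 240×101/753 = 32.1912
  South, Party C: 240×181/753 = 57.6892
  South, Other: 240×220/753 = 70.1195
Contributions (O − E)²/E:
  (82 − 89.0000)²/89.0000 = 0.5506
  (52 − 35.8127)²/35.8127 = 7.3166
  (62 − 64.1793)²/64.1793 = 0.0740
  (71 − 78.0080)²/78.0080 = 0.6296
  (80 − 82.0000)²/82.0000 = 0.0488
  (27 − 32.9960)²/32.9960 = 1.0896
  (65 − 59.1315)²/59.1315 = 0.5824
  (74 − 71.8725)²/71.8725 = 0.0630
  (89 − 80.0000)²/80.0000 = 1.0125
  (22 − 32.1912)²/32.1912 = 3.2264
  (54 − 57.6892)²/57.6892 = 0.2359
  (75 − 70.1195)²/70.1195 = 0.3397
χ² = 0.5506 + 7.3166 + 0.0740 + 0.6296 + 0.0488 + 1.0896 + 0.5824 + 0.0630 + 1.0125 + 3.2264 + 0.2359 + 0.3397 = 15.169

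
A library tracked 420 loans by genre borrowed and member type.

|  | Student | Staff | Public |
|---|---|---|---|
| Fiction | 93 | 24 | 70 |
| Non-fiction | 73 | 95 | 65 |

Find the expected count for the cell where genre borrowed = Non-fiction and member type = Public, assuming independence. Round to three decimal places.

74.893

Row total (Non-fiction) = 233; column total (Public) = 135; grand total N = 420.
Expected count = (row total × column total) / N = 233 × 135 / 420 = 74.893.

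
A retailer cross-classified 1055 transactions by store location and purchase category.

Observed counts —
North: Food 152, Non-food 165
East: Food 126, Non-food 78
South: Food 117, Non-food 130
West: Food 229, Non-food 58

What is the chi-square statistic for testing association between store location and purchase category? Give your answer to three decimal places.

81.828

Row totals: 317, 204, 247, 287. Column totals: 624, 431. Grand total N = 1055.
Expected counts (row total × column total / N):
  North, Food: 317×624/1055 = 187.4957
  North, Non-food: 317×431/1055 = 129.5043
  East, Food: 204×624/1055 = 120.6597
  East, Non-food: 204×431/1055 = 83.3403
  South, Food: 247×624/1055 = 146.0929
  South, Non-food: 247×431/1055 = 100.9071
  West, Food: 287×624/1055 = 169.7517
  West, Non-food: 287×431/1055 = 117.2483
Contributions (O − E)²/E:
  (152 − 187.4957)²/187.4957 = 6.7199
  (165 − 129.5043)²/129.5043 = 9.7290
  (126 − 120.6597)²/120.6597 = 0.2364
  (78 − 83.3403)²/83.3403 = 0.3422
  (117 − 146.0929)²/146.0929 = 5.7936
  (130 − 100.9071)²/100.9071 = 8.3879
  (229 − 169.7517)²/169.7517 = 20.6794
  (58 − 117.2483)²/117.2483 = 29.9395
χ² = 6.7199 + 9.7290 + 0.2364 + 0.3422 + 5.7936 + 8.3879 + 20.6794 + 29.9395 = 81.828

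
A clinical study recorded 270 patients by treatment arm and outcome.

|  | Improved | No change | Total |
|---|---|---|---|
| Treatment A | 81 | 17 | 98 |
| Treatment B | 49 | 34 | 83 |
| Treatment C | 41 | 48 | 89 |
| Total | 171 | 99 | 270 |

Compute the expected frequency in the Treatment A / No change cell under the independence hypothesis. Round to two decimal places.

Row total (Treatment A) = 98; column total (No change) = 99; grand total N = 270.
Expected count = (row total × column total) / N = 98 × 99 / 270 = 35.93.

35.93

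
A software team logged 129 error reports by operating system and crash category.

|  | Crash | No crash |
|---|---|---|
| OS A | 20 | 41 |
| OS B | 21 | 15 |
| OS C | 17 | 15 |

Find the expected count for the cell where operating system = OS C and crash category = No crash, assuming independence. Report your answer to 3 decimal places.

17.612

Row total (OS C) = 32; column total (No crash) = 71; grand total N = 129.
Expected count = (row total × column total) / N = 32 × 71 / 129 = 17.612.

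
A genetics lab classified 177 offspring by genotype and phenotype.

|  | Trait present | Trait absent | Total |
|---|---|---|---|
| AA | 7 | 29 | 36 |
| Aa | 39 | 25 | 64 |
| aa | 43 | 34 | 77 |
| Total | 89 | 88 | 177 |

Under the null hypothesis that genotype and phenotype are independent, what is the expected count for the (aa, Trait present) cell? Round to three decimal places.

38.718

Row total (aa) = 77; column total (Trait present) = 89; grand total N = 177.
Expected count = (row total × column total) / N = 77 × 89 / 177 = 38.718.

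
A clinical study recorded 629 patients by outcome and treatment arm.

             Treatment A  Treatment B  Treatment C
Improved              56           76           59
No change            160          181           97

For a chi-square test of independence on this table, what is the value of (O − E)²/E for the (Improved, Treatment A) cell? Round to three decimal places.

1.402

Row total (Improved) = 191; column total (Treatment A) = 216; N = 629.
Expected count E = 191 × 216 / 629 = 65.5898.
Contribution = (O − E)²/E = (56 − 65.5898)² / 65.5898 = 1.402.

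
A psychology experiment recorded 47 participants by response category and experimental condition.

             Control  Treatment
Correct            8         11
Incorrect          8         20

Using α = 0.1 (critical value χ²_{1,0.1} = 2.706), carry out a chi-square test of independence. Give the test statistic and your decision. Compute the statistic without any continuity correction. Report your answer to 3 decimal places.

Row totals: 19, 28. Column totals: 16, 31. Grand total N = 47.
Expected counts (row total × column total / N):
  Correct, Control: 19×16/47 = 6.4681
  Correct, Treatment: 19×31/47 = 12.5319
  Incorrect, Control: 28×16/47 = 9.5319
  Incorrect, Treatment: 28×31/47 = 18.4681
Contributions (O − E)²/E:
  (8 − 6.4681)²/6.4681 = 0.3628
  (11 − 12.5319)²/12.5319 = 0.1873
  (8 − 9.5319)²/9.5319 = 0.2462
  (20 − 18.4681)²/18.4681 = 0.1271
χ² = 0.3628 + 0.1873 + 0.2462 + 0.1271 = 0.923
df = (2−1)(2−1) = 1. Since 0.923 < 2.706, fail to reject the null hypothesis of independence at α = 0.1.

0.923; fail to reject H₀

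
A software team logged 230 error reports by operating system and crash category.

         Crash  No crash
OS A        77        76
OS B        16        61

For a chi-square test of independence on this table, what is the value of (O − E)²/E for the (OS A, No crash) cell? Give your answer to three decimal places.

2.513

Row total (OS A) = 153; column total (No crash) = 137; N = 230.
Expected count E = 153 × 137 / 230 = 91.1348.
Contribution = (O − E)²/E = (76 − 91.1348)² / 91.1348 = 2.513.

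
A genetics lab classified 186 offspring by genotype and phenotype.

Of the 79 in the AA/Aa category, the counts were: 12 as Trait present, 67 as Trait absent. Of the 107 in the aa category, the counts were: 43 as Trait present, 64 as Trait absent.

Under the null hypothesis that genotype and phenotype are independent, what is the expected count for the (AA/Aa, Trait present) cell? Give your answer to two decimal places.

23.36

Row total (AA/Aa) = 79; column total (Trait present) = 55; grand total N = 186.
Expected count = (row total × column total) / N = 79 × 55 / 186 = 23.36.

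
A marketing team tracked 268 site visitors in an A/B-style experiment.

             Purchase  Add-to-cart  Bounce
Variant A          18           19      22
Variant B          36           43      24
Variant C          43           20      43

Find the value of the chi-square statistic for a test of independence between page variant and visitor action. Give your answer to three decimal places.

15.200

Row totals: 59, 103, 106. Column totals: 97, 82, 89. Grand total N = 268.
Expected counts (row total × column total / N):
  Variant A, Purchase: 59×97/268 = 21.3545
  Variant A, Add-to-cart: 59×82/268 = 18.0522
  Variant A, Bounce: 59×89/268 = 19.5933
  Variant B, Purchase: 103×97/268 = 37.2799
  Variant B, Add-to-cart: 103×82/268 = 31.5149
  Variant B, Bounce: 103×89/268 = 34.2052
  Variant C, Purchase: 106×97/268 = 38.3657
  Variant C, Add-to-cart: 106×82/268 = 32.4328
  Variant C, Bounce: 106×89/268 = 35.2015
Contributions (O − E)²/E:
  (18 − 21.3545)²/21.3545 = 0.5269
  (19 − 18.0522)²/18.0522 = 0.0498
  (22 − 19.5933)²/19.5933 = 0.2956
  (36 − 37.2799)²/37.2799 = 0.0439
  (43 − 31.5149)²/31.5149 = 4.1856
  (24 − 34.2052)²/34.2052 = 3.0447
  (43 − 38.3657)²/38.3657 = 0.5598
  (20 − 32.4328)²/32.4328 = 4.7660
  (43 − 35.2015)²/35.2015 = 1.7277
χ² = 0.5269 + 0.0498 + 0.2956 + 0.0439 + 4.1856 + 3.0447 + 0.5598 + 4.7660 + 1.7277 = 15.200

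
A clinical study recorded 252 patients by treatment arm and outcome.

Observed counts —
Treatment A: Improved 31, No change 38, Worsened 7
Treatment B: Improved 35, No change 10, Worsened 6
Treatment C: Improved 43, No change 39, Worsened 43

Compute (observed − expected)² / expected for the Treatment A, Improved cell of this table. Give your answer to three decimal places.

Row total (Treatment A) = 76; column total (Improved) = 109; N = 252.
Expected count E = 76 × 109 / 252 = 32.8730.
Contribution = (O − E)²/E = (31 − 32.8730)² / 32.8730 = 0.107.

0.107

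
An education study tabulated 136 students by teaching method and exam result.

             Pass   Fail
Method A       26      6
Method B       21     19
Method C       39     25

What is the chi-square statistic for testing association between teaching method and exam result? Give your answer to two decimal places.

Row totals: 32, 40, 64. Column totals: 86, 50. Grand total N = 136.
Expected counts (row total × column total / N):
  Method A, Pass: 32×86/136 = 20.235
  Method A, Fail: 32×50/136 = 11.765
  Method B, Pass: 40×86/136 = 25.294
  Method B, Fail: 40×50/136 = 14.706
  Method C, Pass: 64×86/136 = 40.471
  Method C, Fail: 64×50/136 = 23.529
Contributions (O − E)²/E:
  (26 − 20.235)²/20.235 = 1.6425
  (6 − 11.765)²/11.765 = 2.8249
  (21 − 25.294)²/25.294 = 0.7290
  (19 − 14.706)²/14.706 = 1.2538
  (39 − 40.471)²/40.471 = 0.0535
  (25 − 23.529)²/23.529 = 0.0920
χ² = 1.6425 + 2.8249 + 0.7290 + 1.2538 + 0.0535 + 0.0920 = 6.60

6.60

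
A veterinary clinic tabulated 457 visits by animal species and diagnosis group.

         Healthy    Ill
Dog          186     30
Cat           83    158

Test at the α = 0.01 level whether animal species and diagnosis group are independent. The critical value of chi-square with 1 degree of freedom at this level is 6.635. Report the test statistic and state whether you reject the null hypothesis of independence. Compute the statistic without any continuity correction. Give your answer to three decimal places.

Row totals: 216, 241. Column totals: 269, 188. Grand total N = 457.
Expected counts (row total × column total / N):
  Dog, Healthy: 216×269/457 = 127.14223
  Dog, Ill: 216×188/457 = 88.85777
  Cat, Healthy: 241×269/457 = 141.85777
  Cat, Ill: 241×188/457 = 99.14223
Contributions (O − E)²/E:
  (186 − 127.14223)²/127.14223 = 27.2469
  (30 − 88.85777)²/88.85777 = 38.9863
  (83 − 141.85777)²/141.85777 = 24.4205
  (158 − 99.14223)²/99.14223 = 34.9421
χ² = 27.2469 + 38.9863 + 24.4205 + 34.9421 = 125.596
df = (2−1)(2−1) = 1. Since 125.596 > 6.635, reject the null hypothesis of independence at α = 0.01.

125.596; reject H₀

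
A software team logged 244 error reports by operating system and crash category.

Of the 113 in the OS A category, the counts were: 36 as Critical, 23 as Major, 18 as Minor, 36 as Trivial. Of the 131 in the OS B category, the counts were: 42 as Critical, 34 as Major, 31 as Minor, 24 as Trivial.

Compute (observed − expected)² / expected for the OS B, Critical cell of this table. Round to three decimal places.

Row total (OS B) = 131; column total (Critical) = 78; N = 244.
Expected count E = 131 × 78 / 244 = 41.8770.
Contribution = (O − E)²/E = (42 − 41.8770)² / 41.8770 = 0.000.

0.000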